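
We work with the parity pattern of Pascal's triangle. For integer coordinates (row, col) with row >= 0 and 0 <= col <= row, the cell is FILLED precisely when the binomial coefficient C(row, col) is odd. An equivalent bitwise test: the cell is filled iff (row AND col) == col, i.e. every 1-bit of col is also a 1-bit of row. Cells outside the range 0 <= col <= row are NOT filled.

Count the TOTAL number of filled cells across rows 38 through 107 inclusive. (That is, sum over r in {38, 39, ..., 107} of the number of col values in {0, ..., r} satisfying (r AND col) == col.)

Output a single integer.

Answer: 1122

Derivation:
r38=100110 pc3: +8 =8
r39=100111 pc4: +16 =24
r40=101000 pc2: +4 =28
r41=101001 pc3: +8 =36
r42=101010 pc3: +8 =44
r43=101011 pc4: +16 =60
r44=101100 pc3: +8 =68
r45=101101 pc4: +16 =84
r46=101110 pc4: +16 =100
r47=101111 pc5: +32 =132
r48=110000 pc2: +4 =136
r49=110001 pc3: +8 =144
r50=110010 pc3: +8 =152
r51=110011 pc4: +16 =168
r52=110100 pc3: +8 =176
r53=110101 pc4: +16 =192
r54=110110 pc4: +16 =208
r55=110111 pc5: +32 =240
r56=111000 pc3: +8 =248
r57=111001 pc4: +16 =264
r58=111010 pc4: +16 =280
r59=111011 pc5: +32 =312
r60=111100 pc4: +16 =328
r61=111101 pc5: +32 =360
r62=111110 pc5: +32 =392
r63=111111 pc6: +64 =456
r64=1000000 pc1: +2 =458
r65=1000001 pc2: +4 =462
r66=1000010 pc2: +4 =466
r67=1000011 pc3: +8 =474
r68=1000100 pc2: +4 =478
r69=1000101 pc3: +8 =486
r70=1000110 pc3: +8 =494
r71=1000111 pc4: +16 =510
r72=1001000 pc2: +4 =514
r73=1001001 pc3: +8 =522
r74=1001010 pc3: +8 =530
r75=1001011 pc4: +16 =546
r76=1001100 pc3: +8 =554
r77=1001101 pc4: +16 =570
r78=1001110 pc4: +16 =586
r79=1001111 pc5: +32 =618
r80=1010000 pc2: +4 =622
r81=1010001 pc3: +8 =630
r82=1010010 pc3: +8 =638
r83=1010011 pc4: +16 =654
r84=1010100 pc3: +8 =662
r85=1010101 pc4: +16 =678
r86=1010110 pc4: +16 =694
r87=1010111 pc5: +32 =726
r88=1011000 pc3: +8 =734
r89=1011001 pc4: +16 =750
r90=1011010 pc4: +16 =766
r91=1011011 pc5: +32 =798
r92=1011100 pc4: +16 =814
r93=1011101 pc5: +32 =846
r94=1011110 pc5: +32 =878
r95=1011111 pc6: +64 =942
r96=1100000 pc2: +4 =946
r97=1100001 pc3: +8 =954
r98=1100010 pc3: +8 =962
r99=1100011 pc4: +16 =978
r100=1100100 pc3: +8 =986
r101=1100101 pc4: +16 =1002
r102=1100110 pc4: +16 =1018
r103=1100111 pc5: +32 =1050
r104=1101000 pc3: +8 =1058
r105=1101001 pc4: +16 =1074
r106=1101010 pc4: +16 =1090
r107=1101011 pc5: +32 =1122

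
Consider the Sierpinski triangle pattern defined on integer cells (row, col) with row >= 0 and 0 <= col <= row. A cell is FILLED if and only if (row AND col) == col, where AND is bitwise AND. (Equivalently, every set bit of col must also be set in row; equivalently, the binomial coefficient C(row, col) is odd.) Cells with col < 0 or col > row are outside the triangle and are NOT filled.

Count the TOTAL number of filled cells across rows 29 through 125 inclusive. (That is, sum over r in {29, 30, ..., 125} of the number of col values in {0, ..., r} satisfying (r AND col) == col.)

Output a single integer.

r29=11101 pc4: +16 =16
r30=11110 pc4: +16 =32
r31=11111 pc5: +32 =64
r32=100000 pc1: +2 =66
r33=100001 pc2: +4 =70
r34=100010 pc2: +4 =74
r35=100011 pc3: +8 =82
r36=100100 pc2: +4 =86
r37=100101 pc3: +8 =94
r38=100110 pc3: +8 =102
r39=100111 pc4: +16 =118
r40=101000 pc2: +4 =122
r41=101001 pc3: +8 =130
r42=101010 pc3: +8 =138
r43=101011 pc4: +16 =154
r44=101100 pc3: +8 =162
r45=101101 pc4: +16 =178
r46=101110 pc4: +16 =194
r47=101111 pc5: +32 =226
r48=110000 pc2: +4 =230
r49=110001 pc3: +8 =238
r50=110010 pc3: +8 =246
r51=110011 pc4: +16 =262
r52=110100 pc3: +8 =270
r53=110101 pc4: +16 =286
r54=110110 pc4: +16 =302
r55=110111 pc5: +32 =334
r56=111000 pc3: +8 =342
r57=111001 pc4: +16 =358
r58=111010 pc4: +16 =374
r59=111011 pc5: +32 =406
r60=111100 pc4: +16 =422
r61=111101 pc5: +32 =454
r62=111110 pc5: +32 =486
r63=111111 pc6: +64 =550
r64=1000000 pc1: +2 =552
r65=1000001 pc2: +4 =556
r66=1000010 pc2: +4 =560
r67=1000011 pc3: +8 =568
r68=1000100 pc2: +4 =572
r69=1000101 pc3: +8 =580
r70=1000110 pc3: +8 =588
r71=1000111 pc4: +16 =604
r72=1001000 pc2: +4 =608
r73=1001001 pc3: +8 =616
r74=1001010 pc3: +8 =624
r75=1001011 pc4: +16 =640
r76=1001100 pc3: +8 =648
r77=1001101 pc4: +16 =664
r78=1001110 pc4: +16 =680
r79=1001111 pc5: +32 =712
r80=1010000 pc2: +4 =716
r81=1010001 pc3: +8 =724
r82=1010010 pc3: +8 =732
r83=1010011 pc4: +16 =748
r84=1010100 pc3: +8 =756
r85=1010101 pc4: +16 =772
r86=1010110 pc4: +16 =788
r87=1010111 pc5: +32 =820
r88=1011000 pc3: +8 =828
r89=1011001 pc4: +16 =844
r90=1011010 pc4: +16 =860
r91=1011011 pc5: +32 =892
r92=1011100 pc4: +16 =908
r93=1011101 pc5: +32 =940
r94=1011110 pc5: +32 =972
r95=1011111 pc6: +64 =1036
r96=1100000 pc2: +4 =1040
r97=1100001 pc3: +8 =1048
r98=1100010 pc3: +8 =1056
r99=1100011 pc4: +16 =1072
r100=1100100 pc3: +8 =1080
r101=1100101 pc4: +16 =1096
r102=1100110 pc4: +16 =1112
r103=1100111 pc5: +32 =1144
r104=1101000 pc3: +8 =1152
r105=1101001 pc4: +16 =1168
r106=1101010 pc4: +16 =1184
r107=1101011 pc5: +32 =1216
r108=1101100 pc4: +16 =1232
r109=1101101 pc5: +32 =1264
r110=1101110 pc5: +32 =1296
r111=1101111 pc6: +64 =1360
r112=1110000 pc3: +8 =1368
r113=1110001 pc4: +16 =1384
r114=1110010 pc4: +16 =1400
r115=1110011 pc5: +32 =1432
r116=1110100 pc4: +16 =1448
r117=1110101 pc5: +32 =1480
r118=1110110 pc5: +32 =1512
r119=1110111 pc6: +64 =1576
r120=1111000 pc4: +16 =1592
r121=1111001 pc5: +32 =1624
r122=1111010 pc5: +32 =1656
r123=1111011 pc6: +64 =1720
r124=1111100 pc5: +32 =1752
r125=1111101 pc6: +64 =1816

Answer: 1816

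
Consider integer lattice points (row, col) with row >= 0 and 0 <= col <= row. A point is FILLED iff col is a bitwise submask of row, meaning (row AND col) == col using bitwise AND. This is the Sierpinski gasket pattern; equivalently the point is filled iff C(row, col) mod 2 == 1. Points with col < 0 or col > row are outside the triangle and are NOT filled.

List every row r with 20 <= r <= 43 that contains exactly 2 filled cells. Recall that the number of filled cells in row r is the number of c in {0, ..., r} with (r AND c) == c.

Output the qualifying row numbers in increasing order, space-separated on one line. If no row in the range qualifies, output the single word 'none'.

Answer: 32

Derivation:
Row r has 2^popcount(r) filled cells, so we need popcount(r) = log2(2) = 1.
Scan r = 20..43 and keep those with exactly 1 one-bits:
r=20=10100 popcount=2 -> skip
r=21=10101 popcount=3 -> skip
r=22=10110 popcount=3 -> skip
r=23=10111 popcount=4 -> skip
r=24=11000 popcount=2 -> skip
r=25=11001 popcount=3 -> skip
r=26=11010 popcount=3 -> skip
r=27=11011 popcount=4 -> skip
r=28=11100 popcount=3 -> skip
r=29=11101 popcount=4 -> skip
r=30=11110 popcount=4 -> skip
r=31=11111 popcount=5 -> skip
r=32=100000 popcount=1 -> KEEP
r=33=100001 popcount=2 -> skip
r=34=100010 popcount=2 -> skip
r=35=100011 popcount=3 -> skip
r=36=100100 popcount=2 -> skip
r=37=100101 popcount=3 -> skip
r=38=100110 popcount=3 -> skip
r=39=100111 popcount=4 -> skip
r=40=101000 popcount=2 -> skip
r=41=101001 popcount=3 -> skip
r=42=101010 popcount=3 -> skip
r=43=101011 popcount=4 -> skip
Kept rows: 32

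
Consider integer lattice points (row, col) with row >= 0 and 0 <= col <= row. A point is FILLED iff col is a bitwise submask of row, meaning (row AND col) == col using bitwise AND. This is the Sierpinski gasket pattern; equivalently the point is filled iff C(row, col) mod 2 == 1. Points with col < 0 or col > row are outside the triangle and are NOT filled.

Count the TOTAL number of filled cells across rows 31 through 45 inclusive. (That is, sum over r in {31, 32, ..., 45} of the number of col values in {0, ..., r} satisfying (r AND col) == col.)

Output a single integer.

r31=11111 pc5: +32 =32
r32=100000 pc1: +2 =34
r33=100001 pc2: +4 =38
r34=100010 pc2: +4 =42
r35=100011 pc3: +8 =50
r36=100100 pc2: +4 =54
r37=100101 pc3: +8 =62
r38=100110 pc3: +8 =70
r39=100111 pc4: +16 =86
r40=101000 pc2: +4 =90
r41=101001 pc3: +8 =98
r42=101010 pc3: +8 =106
r43=101011 pc4: +16 =122
r44=101100 pc3: +8 =130
r45=101101 pc4: +16 =146

Answer: 146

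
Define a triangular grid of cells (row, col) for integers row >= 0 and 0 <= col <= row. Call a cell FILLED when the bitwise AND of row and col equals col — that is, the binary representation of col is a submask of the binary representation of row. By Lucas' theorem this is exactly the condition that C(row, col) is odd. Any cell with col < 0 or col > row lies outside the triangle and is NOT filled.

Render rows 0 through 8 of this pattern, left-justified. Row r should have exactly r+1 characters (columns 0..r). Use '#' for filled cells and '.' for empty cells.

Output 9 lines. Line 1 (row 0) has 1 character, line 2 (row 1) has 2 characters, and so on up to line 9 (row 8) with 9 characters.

r0=0: #
r1=1: ##
r2=10: #.#
r3=11: ####
r4=100: #...#
r5=101: ##..##
r6=110: #.#.#.#
r7=111: ########
r8=1000: #.......#

Answer: #
##
#.#
####
#...#
##..##
#.#.#.#
########
#.......#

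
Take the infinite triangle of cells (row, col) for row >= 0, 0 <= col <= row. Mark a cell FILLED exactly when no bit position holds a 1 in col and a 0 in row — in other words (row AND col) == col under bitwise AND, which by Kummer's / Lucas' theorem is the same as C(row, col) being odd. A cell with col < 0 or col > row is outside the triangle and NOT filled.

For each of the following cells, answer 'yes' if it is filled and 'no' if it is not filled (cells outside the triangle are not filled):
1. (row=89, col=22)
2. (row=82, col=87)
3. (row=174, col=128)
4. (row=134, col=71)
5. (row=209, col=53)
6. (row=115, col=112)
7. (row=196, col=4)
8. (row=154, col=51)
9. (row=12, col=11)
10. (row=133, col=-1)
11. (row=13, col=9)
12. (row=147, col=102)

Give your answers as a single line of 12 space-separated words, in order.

(89,22): row=0b1011001, col=0b10110, row AND col = 0b10000 = 16; 16 != 22 -> empty
(82,87): col outside [0, 82] -> not filled
(174,128): row=0b10101110, col=0b10000000, row AND col = 0b10000000 = 128; 128 == 128 -> filled
(134,71): row=0b10000110, col=0b1000111, row AND col = 0b110 = 6; 6 != 71 -> empty
(209,53): row=0b11010001, col=0b110101, row AND col = 0b10001 = 17; 17 != 53 -> empty
(115,112): row=0b1110011, col=0b1110000, row AND col = 0b1110000 = 112; 112 == 112 -> filled
(196,4): row=0b11000100, col=0b100, row AND col = 0b100 = 4; 4 == 4 -> filled
(154,51): row=0b10011010, col=0b110011, row AND col = 0b10010 = 18; 18 != 51 -> empty
(12,11): row=0b1100, col=0b1011, row AND col = 0b1000 = 8; 8 != 11 -> empty
(133,-1): col outside [0, 133] -> not filled
(13,9): row=0b1101, col=0b1001, row AND col = 0b1001 = 9; 9 == 9 -> filled
(147,102): row=0b10010011, col=0b1100110, row AND col = 0b10 = 2; 2 != 102 -> empty

Answer: no no yes no no yes yes no no no yes no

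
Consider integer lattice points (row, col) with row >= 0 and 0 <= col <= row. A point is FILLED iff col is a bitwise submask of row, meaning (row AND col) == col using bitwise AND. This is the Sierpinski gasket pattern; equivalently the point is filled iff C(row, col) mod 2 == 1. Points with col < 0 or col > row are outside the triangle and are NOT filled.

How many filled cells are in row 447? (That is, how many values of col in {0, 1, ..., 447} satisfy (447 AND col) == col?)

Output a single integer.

447 in binary = 110111111
popcount(447) = number of 1-bits in 110111111 = 8
A col c satisfies (447 AND c) == c iff every set bit of c is also set in 447; each of the 8 set bits of 447 can independently be on or off in c.
count = 2^8 = 256

Answer: 256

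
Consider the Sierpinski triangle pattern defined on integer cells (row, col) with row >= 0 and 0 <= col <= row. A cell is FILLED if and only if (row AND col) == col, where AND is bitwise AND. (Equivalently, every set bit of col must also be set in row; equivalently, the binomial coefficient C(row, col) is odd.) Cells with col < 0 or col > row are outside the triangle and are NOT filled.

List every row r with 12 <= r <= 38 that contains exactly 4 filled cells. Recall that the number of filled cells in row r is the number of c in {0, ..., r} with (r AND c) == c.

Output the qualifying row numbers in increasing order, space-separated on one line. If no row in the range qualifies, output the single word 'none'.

Answer: 12 17 18 20 24 33 34 36

Derivation:
Row r has 2^popcount(r) filled cells, so we need popcount(r) = log2(4) = 2.
Scan r = 12..38 and keep those with exactly 2 one-bits:
r=12=1100 popcount=2 -> KEEP
r=13=1101 popcount=3 -> skip
r=14=1110 popcount=3 -> skip
r=15=1111 popcount=4 -> skip
r=16=10000 popcount=1 -> skip
r=17=10001 popcount=2 -> KEEP
r=18=10010 popcount=2 -> KEEP
r=19=10011 popcount=3 -> skip
r=20=10100 popcount=2 -> KEEP
r=21=10101 popcount=3 -> skip
r=22=10110 popcount=3 -> skip
r=23=10111 popcount=4 -> skip
r=24=11000 popcount=2 -> KEEP
r=25=11001 popcount=3 -> skip
r=26=11010 popcount=3 -> skip
r=27=11011 popcount=4 -> skip
r=28=11100 popcount=3 -> skip
r=29=11101 popcount=4 -> skip
r=30=11110 popcount=4 -> skip
r=31=11111 popcount=5 -> skip
r=32=100000 popcount=1 -> skip
r=33=100001 popcount=2 -> KEEP
r=34=100010 popcount=2 -> KEEP
r=35=100011 popcount=3 -> skip
r=36=100100 popcount=2 -> KEEP
r=37=100101 popcount=3 -> skip
r=38=100110 popcount=3 -> skip
Kept rows: 12 17 18 20 24 33 34 36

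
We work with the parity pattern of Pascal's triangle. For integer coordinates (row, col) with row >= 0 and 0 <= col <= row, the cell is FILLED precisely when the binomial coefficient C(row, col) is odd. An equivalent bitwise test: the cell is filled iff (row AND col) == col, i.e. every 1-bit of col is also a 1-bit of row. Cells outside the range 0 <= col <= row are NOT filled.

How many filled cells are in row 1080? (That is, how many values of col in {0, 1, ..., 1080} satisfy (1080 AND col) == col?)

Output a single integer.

Answer: 16

Derivation:
1080 in binary = 10000111000
popcount(1080) = number of 1-bits in 10000111000 = 4
A col c satisfies (1080 AND c) == c iff every set bit of c is also set in 1080; each of the 4 set bits of 1080 can independently be on or off in c.
count = 2^4 = 16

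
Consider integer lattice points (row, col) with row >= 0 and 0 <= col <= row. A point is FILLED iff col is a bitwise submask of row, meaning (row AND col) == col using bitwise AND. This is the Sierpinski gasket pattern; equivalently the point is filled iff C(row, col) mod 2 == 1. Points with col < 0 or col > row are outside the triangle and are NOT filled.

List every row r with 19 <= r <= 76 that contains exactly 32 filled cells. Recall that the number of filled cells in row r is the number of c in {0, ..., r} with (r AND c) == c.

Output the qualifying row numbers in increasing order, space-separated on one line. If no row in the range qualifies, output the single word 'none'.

Answer: 31 47 55 59 61 62

Derivation:
Row r has 2^popcount(r) filled cells, so we need popcount(r) = log2(32) = 5.
Scan r = 19..76 and keep those with exactly 5 one-bits:
r=19=10011 popcount=3 -> skip
r=20=10100 popcount=2 -> skip
r=21=10101 popcount=3 -> skip
r=22=10110 popcount=3 -> skip
r=23=10111 popcount=4 -> skip
r=24=11000 popcount=2 -> skip
r=25=11001 popcount=3 -> skip
r=26=11010 popcount=3 -> skip
r=27=11011 popcount=4 -> skip
r=28=11100 popcount=3 -> skip
r=29=11101 popcount=4 -> skip
r=30=11110 popcount=4 -> skip
r=31=11111 popcount=5 -> KEEP
r=32=100000 popcount=1 -> skip
r=33=100001 popcount=2 -> skip
r=34=100010 popcount=2 -> skip
r=35=100011 popcount=3 -> skip
r=36=100100 popcount=2 -> skip
r=37=100101 popcount=3 -> skip
r=38=100110 popcount=3 -> skip
r=39=100111 popcount=4 -> skip
r=40=101000 popcount=2 -> skip
r=41=101001 popcount=3 -> skip
r=42=101010 popcount=3 -> skip
r=43=101011 popcount=4 -> skip
r=44=101100 popcount=3 -> skip
r=45=101101 popcount=4 -> skip
r=46=101110 popcount=4 -> skip
r=47=101111 popcount=5 -> KEEP
r=48=110000 popcount=2 -> skip
r=49=110001 popcount=3 -> skip
r=50=110010 popcount=3 -> skip
r=51=110011 popcount=4 -> skip
r=52=110100 popcount=3 -> skip
r=53=110101 popcount=4 -> skip
r=54=110110 popcount=4 -> skip
r=55=110111 popcount=5 -> KEEP
r=56=111000 popcount=3 -> skip
r=57=111001 popcount=4 -> skip
r=58=111010 popcount=4 -> skip
r=59=111011 popcount=5 -> KEEP
r=60=111100 popcount=4 -> skip
r=61=111101 popcount=5 -> KEEP
r=62=111110 popcount=5 -> KEEP
r=63=111111 popcount=6 -> skip
r=64=1000000 popcount=1 -> skip
r=65=1000001 popcount=2 -> skip
r=66=1000010 popcount=2 -> skip
r=67=1000011 popcount=3 -> skip
r=68=1000100 popcount=2 -> skip
r=69=1000101 popcount=3 -> skip
r=70=1000110 popcount=3 -> skip
r=71=1000111 popcount=4 -> skip
r=72=1001000 popcount=2 -> skip
r=73=1001001 popcount=3 -> skip
r=74=1001010 popcount=3 -> skip
r=75=1001011 popcount=4 -> skip
r=76=1001100 popcount=3 -> skip
Kept rows: 31 47 55 59 61 62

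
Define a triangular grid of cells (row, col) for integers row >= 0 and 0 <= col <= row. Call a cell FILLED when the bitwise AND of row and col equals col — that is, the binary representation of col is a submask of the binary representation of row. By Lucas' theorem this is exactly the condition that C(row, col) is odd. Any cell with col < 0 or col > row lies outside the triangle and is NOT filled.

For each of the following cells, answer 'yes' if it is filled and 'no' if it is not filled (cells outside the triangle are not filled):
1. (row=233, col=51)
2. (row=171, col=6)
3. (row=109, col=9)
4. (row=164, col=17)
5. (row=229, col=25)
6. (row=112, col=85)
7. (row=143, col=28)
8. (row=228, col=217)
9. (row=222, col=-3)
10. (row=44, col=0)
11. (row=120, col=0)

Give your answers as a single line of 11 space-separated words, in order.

(233,51): row=0b11101001, col=0b110011, row AND col = 0b100001 = 33; 33 != 51 -> empty
(171,6): row=0b10101011, col=0b110, row AND col = 0b10 = 2; 2 != 6 -> empty
(109,9): row=0b1101101, col=0b1001, row AND col = 0b1001 = 9; 9 == 9 -> filled
(164,17): row=0b10100100, col=0b10001, row AND col = 0b0 = 0; 0 != 17 -> empty
(229,25): row=0b11100101, col=0b11001, row AND col = 0b1 = 1; 1 != 25 -> empty
(112,85): row=0b1110000, col=0b1010101, row AND col = 0b1010000 = 80; 80 != 85 -> empty
(143,28): row=0b10001111, col=0b11100, row AND col = 0b1100 = 12; 12 != 28 -> empty
(228,217): row=0b11100100, col=0b11011001, row AND col = 0b11000000 = 192; 192 != 217 -> empty
(222,-3): col outside [0, 222] -> not filled
(44,0): row=0b101100, col=0b0, row AND col = 0b0 = 0; 0 == 0 -> filled
(120,0): row=0b1111000, col=0b0, row AND col = 0b0 = 0; 0 == 0 -> filled

Answer: no no yes no no no no no no yes yes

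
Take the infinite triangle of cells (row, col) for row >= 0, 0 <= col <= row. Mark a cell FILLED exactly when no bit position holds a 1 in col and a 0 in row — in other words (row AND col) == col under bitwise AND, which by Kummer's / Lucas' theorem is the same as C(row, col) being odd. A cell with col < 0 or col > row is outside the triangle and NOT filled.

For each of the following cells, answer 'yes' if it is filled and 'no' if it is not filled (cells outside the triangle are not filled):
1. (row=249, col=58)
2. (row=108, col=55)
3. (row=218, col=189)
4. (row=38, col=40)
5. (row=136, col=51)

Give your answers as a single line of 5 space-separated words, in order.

Answer: no no no no no

Derivation:
(249,58): row=0b11111001, col=0b111010, row AND col = 0b111000 = 56; 56 != 58 -> empty
(108,55): row=0b1101100, col=0b110111, row AND col = 0b100100 = 36; 36 != 55 -> empty
(218,189): row=0b11011010, col=0b10111101, row AND col = 0b10011000 = 152; 152 != 189 -> empty
(38,40): col outside [0, 38] -> not filled
(136,51): row=0b10001000, col=0b110011, row AND col = 0b0 = 0; 0 != 51 -> empty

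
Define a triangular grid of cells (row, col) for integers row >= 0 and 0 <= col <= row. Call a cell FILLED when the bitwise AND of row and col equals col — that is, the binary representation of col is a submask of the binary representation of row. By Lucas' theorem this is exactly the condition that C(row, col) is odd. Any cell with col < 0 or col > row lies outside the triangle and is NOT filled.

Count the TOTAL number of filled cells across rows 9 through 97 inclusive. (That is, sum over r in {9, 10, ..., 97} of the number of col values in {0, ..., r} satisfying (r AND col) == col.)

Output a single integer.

Answer: 1198

Derivation:
r9=1001 pc2: +4 =4
r10=1010 pc2: +4 =8
r11=1011 pc3: +8 =16
r12=1100 pc2: +4 =20
r13=1101 pc3: +8 =28
r14=1110 pc3: +8 =36
r15=1111 pc4: +16 =52
r16=10000 pc1: +2 =54
r17=10001 pc2: +4 =58
r18=10010 pc2: +4 =62
r19=10011 pc3: +8 =70
r20=10100 pc2: +4 =74
r21=10101 pc3: +8 =82
r22=10110 pc3: +8 =90
r23=10111 pc4: +16 =106
r24=11000 pc2: +4 =110
r25=11001 pc3: +8 =118
r26=11010 pc3: +8 =126
r27=11011 pc4: +16 =142
r28=11100 pc3: +8 =150
r29=11101 pc4: +16 =166
r30=11110 pc4: +16 =182
r31=11111 pc5: +32 =214
r32=100000 pc1: +2 =216
r33=100001 pc2: +4 =220
r34=100010 pc2: +4 =224
r35=100011 pc3: +8 =232
r36=100100 pc2: +4 =236
r37=100101 pc3: +8 =244
r38=100110 pc3: +8 =252
r39=100111 pc4: +16 =268
r40=101000 pc2: +4 =272
r41=101001 pc3: +8 =280
r42=101010 pc3: +8 =288
r43=101011 pc4: +16 =304
r44=101100 pc3: +8 =312
r45=101101 pc4: +16 =328
r46=101110 pc4: +16 =344
r47=101111 pc5: +32 =376
r48=110000 pc2: +4 =380
r49=110001 pc3: +8 =388
r50=110010 pc3: +8 =396
r51=110011 pc4: +16 =412
r52=110100 pc3: +8 =420
r53=110101 pc4: +16 =436
r54=110110 pc4: +16 =452
r55=110111 pc5: +32 =484
r56=111000 pc3: +8 =492
r57=111001 pc4: +16 =508
r58=111010 pc4: +16 =524
r59=111011 pc5: +32 =556
r60=111100 pc4: +16 =572
r61=111101 pc5: +32 =604
r62=111110 pc5: +32 =636
r63=111111 pc6: +64 =700
r64=1000000 pc1: +2 =702
r65=1000001 pc2: +4 =706
r66=1000010 pc2: +4 =710
r67=1000011 pc3: +8 =718
r68=1000100 pc2: +4 =722
r69=1000101 pc3: +8 =730
r70=1000110 pc3: +8 =738
r71=1000111 pc4: +16 =754
r72=1001000 pc2: +4 =758
r73=1001001 pc3: +8 =766
r74=1001010 pc3: +8 =774
r75=1001011 pc4: +16 =790
r76=1001100 pc3: +8 =798
r77=1001101 pc4: +16 =814
r78=1001110 pc4: +16 =830
r79=1001111 pc5: +32 =862
r80=1010000 pc2: +4 =866
r81=1010001 pc3: +8 =874
r82=1010010 pc3: +8 =882
r83=1010011 pc4: +16 =898
r84=1010100 pc3: +8 =906
r85=1010101 pc4: +16 =922
r86=1010110 pc4: +16 =938
r87=1010111 pc5: +32 =970
r88=1011000 pc3: +8 =978
r89=1011001 pc4: +16 =994
r90=1011010 pc4: +16 =1010
r91=1011011 pc5: +32 =1042
r92=1011100 pc4: +16 =1058
r93=1011101 pc5: +32 =1090
r94=1011110 pc5: +32 =1122
r95=1011111 pc6: +64 =1186
r96=1100000 pc2: +4 =1190
r97=1100001 pc3: +8 =1198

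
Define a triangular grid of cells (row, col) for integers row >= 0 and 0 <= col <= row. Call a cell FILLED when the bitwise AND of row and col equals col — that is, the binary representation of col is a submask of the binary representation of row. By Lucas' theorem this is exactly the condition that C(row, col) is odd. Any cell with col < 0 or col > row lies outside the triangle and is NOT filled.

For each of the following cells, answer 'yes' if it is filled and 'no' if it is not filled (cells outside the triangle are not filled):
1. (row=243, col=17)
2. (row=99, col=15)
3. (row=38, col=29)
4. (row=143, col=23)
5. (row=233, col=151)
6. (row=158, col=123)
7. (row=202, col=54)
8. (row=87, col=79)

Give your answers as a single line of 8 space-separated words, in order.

Answer: yes no no no no no no no

Derivation:
(243,17): row=0b11110011, col=0b10001, row AND col = 0b10001 = 17; 17 == 17 -> filled
(99,15): row=0b1100011, col=0b1111, row AND col = 0b11 = 3; 3 != 15 -> empty
(38,29): row=0b100110, col=0b11101, row AND col = 0b100 = 4; 4 != 29 -> empty
(143,23): row=0b10001111, col=0b10111, row AND col = 0b111 = 7; 7 != 23 -> empty
(233,151): row=0b11101001, col=0b10010111, row AND col = 0b10000001 = 129; 129 != 151 -> empty
(158,123): row=0b10011110, col=0b1111011, row AND col = 0b11010 = 26; 26 != 123 -> empty
(202,54): row=0b11001010, col=0b110110, row AND col = 0b10 = 2; 2 != 54 -> empty
(87,79): row=0b1010111, col=0b1001111, row AND col = 0b1000111 = 71; 71 != 79 -> empty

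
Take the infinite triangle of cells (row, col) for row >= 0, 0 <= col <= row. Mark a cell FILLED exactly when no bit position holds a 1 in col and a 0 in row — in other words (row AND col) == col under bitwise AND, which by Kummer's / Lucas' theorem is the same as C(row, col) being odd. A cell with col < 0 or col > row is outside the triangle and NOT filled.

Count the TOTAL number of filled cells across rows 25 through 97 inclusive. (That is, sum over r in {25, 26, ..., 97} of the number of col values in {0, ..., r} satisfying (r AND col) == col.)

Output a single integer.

Answer: 1088

Derivation:
r25=11001 pc3: +8 =8
r26=11010 pc3: +8 =16
r27=11011 pc4: +16 =32
r28=11100 pc3: +8 =40
r29=11101 pc4: +16 =56
r30=11110 pc4: +16 =72
r31=11111 pc5: +32 =104
r32=100000 pc1: +2 =106
r33=100001 pc2: +4 =110
r34=100010 pc2: +4 =114
r35=100011 pc3: +8 =122
r36=100100 pc2: +4 =126
r37=100101 pc3: +8 =134
r38=100110 pc3: +8 =142
r39=100111 pc4: +16 =158
r40=101000 pc2: +4 =162
r41=101001 pc3: +8 =170
r42=101010 pc3: +8 =178
r43=101011 pc4: +16 =194
r44=101100 pc3: +8 =202
r45=101101 pc4: +16 =218
r46=101110 pc4: +16 =234
r47=101111 pc5: +32 =266
r48=110000 pc2: +4 =270
r49=110001 pc3: +8 =278
r50=110010 pc3: +8 =286
r51=110011 pc4: +16 =302
r52=110100 pc3: +8 =310
r53=110101 pc4: +16 =326
r54=110110 pc4: +16 =342
r55=110111 pc5: +32 =374
r56=111000 pc3: +8 =382
r57=111001 pc4: +16 =398
r58=111010 pc4: +16 =414
r59=111011 pc5: +32 =446
r60=111100 pc4: +16 =462
r61=111101 pc5: +32 =494
r62=111110 pc5: +32 =526
r63=111111 pc6: +64 =590
r64=1000000 pc1: +2 =592
r65=1000001 pc2: +4 =596
r66=1000010 pc2: +4 =600
r67=1000011 pc3: +8 =608
r68=1000100 pc2: +4 =612
r69=1000101 pc3: +8 =620
r70=1000110 pc3: +8 =628
r71=1000111 pc4: +16 =644
r72=1001000 pc2: +4 =648
r73=1001001 pc3: +8 =656
r74=1001010 pc3: +8 =664
r75=1001011 pc4: +16 =680
r76=1001100 pc3: +8 =688
r77=1001101 pc4: +16 =704
r78=1001110 pc4: +16 =720
r79=1001111 pc5: +32 =752
r80=1010000 pc2: +4 =756
r81=1010001 pc3: +8 =764
r82=1010010 pc3: +8 =772
r83=1010011 pc4: +16 =788
r84=1010100 pc3: +8 =796
r85=1010101 pc4: +16 =812
r86=1010110 pc4: +16 =828
r87=1010111 pc5: +32 =860
r88=1011000 pc3: +8 =868
r89=1011001 pc4: +16 =884
r90=1011010 pc4: +16 =900
r91=1011011 pc5: +32 =932
r92=1011100 pc4: +16 =948
r93=1011101 pc5: +32 =980
r94=1011110 pc5: +32 =1012
r95=1011111 pc6: +64 =1076
r96=1100000 pc2: +4 =1080
r97=1100001 pc3: +8 =1088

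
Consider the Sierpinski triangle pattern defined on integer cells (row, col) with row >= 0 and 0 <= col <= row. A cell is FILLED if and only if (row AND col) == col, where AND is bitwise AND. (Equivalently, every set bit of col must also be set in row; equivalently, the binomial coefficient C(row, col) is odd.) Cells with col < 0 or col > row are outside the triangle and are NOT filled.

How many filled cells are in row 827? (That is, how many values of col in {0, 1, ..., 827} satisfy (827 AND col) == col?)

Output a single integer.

827 in binary = 1100111011
popcount(827) = number of 1-bits in 1100111011 = 7
A col c satisfies (827 AND c) == c iff every set bit of c is also set in 827; each of the 7 set bits of 827 can independently be on or off in c.
count = 2^7 = 128

Answer: 128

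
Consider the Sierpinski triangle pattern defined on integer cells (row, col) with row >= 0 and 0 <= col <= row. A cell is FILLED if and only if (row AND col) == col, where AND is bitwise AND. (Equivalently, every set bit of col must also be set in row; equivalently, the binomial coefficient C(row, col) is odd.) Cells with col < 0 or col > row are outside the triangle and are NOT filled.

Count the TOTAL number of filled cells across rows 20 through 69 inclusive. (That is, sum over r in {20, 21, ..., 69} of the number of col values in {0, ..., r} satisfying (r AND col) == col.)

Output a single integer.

r20=10100 pc2: +4 =4
r21=10101 pc3: +8 =12
r22=10110 pc3: +8 =20
r23=10111 pc4: +16 =36
r24=11000 pc2: +4 =40
r25=11001 pc3: +8 =48
r26=11010 pc3: +8 =56
r27=11011 pc4: +16 =72
r28=11100 pc3: +8 =80
r29=11101 pc4: +16 =96
r30=11110 pc4: +16 =112
r31=11111 pc5: +32 =144
r32=100000 pc1: +2 =146
r33=100001 pc2: +4 =150
r34=100010 pc2: +4 =154
r35=100011 pc3: +8 =162
r36=100100 pc2: +4 =166
r37=100101 pc3: +8 =174
r38=100110 pc3: +8 =182
r39=100111 pc4: +16 =198
r40=101000 pc2: +4 =202
r41=101001 pc3: +8 =210
r42=101010 pc3: +8 =218
r43=101011 pc4: +16 =234
r44=101100 pc3: +8 =242
r45=101101 pc4: +16 =258
r46=101110 pc4: +16 =274
r47=101111 pc5: +32 =306
r48=110000 pc2: +4 =310
r49=110001 pc3: +8 =318
r50=110010 pc3: +8 =326
r51=110011 pc4: +16 =342
r52=110100 pc3: +8 =350
r53=110101 pc4: +16 =366
r54=110110 pc4: +16 =382
r55=110111 pc5: +32 =414
r56=111000 pc3: +8 =422
r57=111001 pc4: +16 =438
r58=111010 pc4: +16 =454
r59=111011 pc5: +32 =486
r60=111100 pc4: +16 =502
r61=111101 pc5: +32 =534
r62=111110 pc5: +32 =566
r63=111111 pc6: +64 =630
r64=1000000 pc1: +2 =632
r65=1000001 pc2: +4 =636
r66=1000010 pc2: +4 =640
r67=1000011 pc3: +8 =648
r68=1000100 pc2: +4 =652
r69=1000101 pc3: +8 =660

Answer: 660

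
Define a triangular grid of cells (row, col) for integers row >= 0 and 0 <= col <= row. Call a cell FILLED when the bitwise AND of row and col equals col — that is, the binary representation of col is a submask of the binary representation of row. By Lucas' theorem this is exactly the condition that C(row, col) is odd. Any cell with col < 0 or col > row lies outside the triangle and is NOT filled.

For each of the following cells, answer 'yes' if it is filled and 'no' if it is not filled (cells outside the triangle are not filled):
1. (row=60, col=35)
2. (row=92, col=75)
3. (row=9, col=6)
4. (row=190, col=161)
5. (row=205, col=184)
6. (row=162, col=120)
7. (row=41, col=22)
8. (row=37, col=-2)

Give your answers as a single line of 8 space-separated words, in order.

(60,35): row=0b111100, col=0b100011, row AND col = 0b100000 = 32; 32 != 35 -> empty
(92,75): row=0b1011100, col=0b1001011, row AND col = 0b1001000 = 72; 72 != 75 -> empty
(9,6): row=0b1001, col=0b110, row AND col = 0b0 = 0; 0 != 6 -> empty
(190,161): row=0b10111110, col=0b10100001, row AND col = 0b10100000 = 160; 160 != 161 -> empty
(205,184): row=0b11001101, col=0b10111000, row AND col = 0b10001000 = 136; 136 != 184 -> empty
(162,120): row=0b10100010, col=0b1111000, row AND col = 0b100000 = 32; 32 != 120 -> empty
(41,22): row=0b101001, col=0b10110, row AND col = 0b0 = 0; 0 != 22 -> empty
(37,-2): col outside [0, 37] -> not filled

Answer: no no no no no no no no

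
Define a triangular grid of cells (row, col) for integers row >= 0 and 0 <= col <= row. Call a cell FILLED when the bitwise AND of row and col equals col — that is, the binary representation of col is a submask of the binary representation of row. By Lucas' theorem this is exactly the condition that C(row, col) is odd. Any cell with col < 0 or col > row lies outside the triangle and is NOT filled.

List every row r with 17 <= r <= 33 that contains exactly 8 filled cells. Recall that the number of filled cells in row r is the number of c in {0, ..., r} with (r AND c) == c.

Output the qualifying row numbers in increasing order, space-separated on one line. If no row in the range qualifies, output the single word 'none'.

Answer: 19 21 22 25 26 28

Derivation:
Row r has 2^popcount(r) filled cells, so we need popcount(r) = log2(8) = 3.
Scan r = 17..33 and keep those with exactly 3 one-bits:
r=17=10001 popcount=2 -> skip
r=18=10010 popcount=2 -> skip
r=19=10011 popcount=3 -> KEEP
r=20=10100 popcount=2 -> skip
r=21=10101 popcount=3 -> KEEP
r=22=10110 popcount=3 -> KEEP
r=23=10111 popcount=4 -> skip
r=24=11000 popcount=2 -> skip
r=25=11001 popcount=3 -> KEEP
r=26=11010 popcount=3 -> KEEP
r=27=11011 popcount=4 -> skip
r=28=11100 popcount=3 -> KEEP
r=29=11101 popcount=4 -> skip
r=30=11110 popcount=4 -> skip
r=31=11111 popcount=5 -> skip
r=32=100000 popcount=1 -> skip
r=33=100001 popcount=2 -> skip
Kept rows: 19 21 22 25 26 28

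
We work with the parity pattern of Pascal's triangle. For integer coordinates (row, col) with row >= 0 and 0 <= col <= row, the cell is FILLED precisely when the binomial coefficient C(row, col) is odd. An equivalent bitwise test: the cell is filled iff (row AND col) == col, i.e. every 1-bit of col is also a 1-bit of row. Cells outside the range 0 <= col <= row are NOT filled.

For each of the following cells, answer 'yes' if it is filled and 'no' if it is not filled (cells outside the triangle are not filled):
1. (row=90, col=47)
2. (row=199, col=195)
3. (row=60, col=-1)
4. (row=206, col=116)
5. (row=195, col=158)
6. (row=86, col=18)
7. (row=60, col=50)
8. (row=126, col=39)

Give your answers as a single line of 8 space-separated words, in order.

Answer: no yes no no no yes no no

Derivation:
(90,47): row=0b1011010, col=0b101111, row AND col = 0b1010 = 10; 10 != 47 -> empty
(199,195): row=0b11000111, col=0b11000011, row AND col = 0b11000011 = 195; 195 == 195 -> filled
(60,-1): col outside [0, 60] -> not filled
(206,116): row=0b11001110, col=0b1110100, row AND col = 0b1000100 = 68; 68 != 116 -> empty
(195,158): row=0b11000011, col=0b10011110, row AND col = 0b10000010 = 130; 130 != 158 -> empty
(86,18): row=0b1010110, col=0b10010, row AND col = 0b10010 = 18; 18 == 18 -> filled
(60,50): row=0b111100, col=0b110010, row AND col = 0b110000 = 48; 48 != 50 -> empty
(126,39): row=0b1111110, col=0b100111, row AND col = 0b100110 = 38; 38 != 39 -> empty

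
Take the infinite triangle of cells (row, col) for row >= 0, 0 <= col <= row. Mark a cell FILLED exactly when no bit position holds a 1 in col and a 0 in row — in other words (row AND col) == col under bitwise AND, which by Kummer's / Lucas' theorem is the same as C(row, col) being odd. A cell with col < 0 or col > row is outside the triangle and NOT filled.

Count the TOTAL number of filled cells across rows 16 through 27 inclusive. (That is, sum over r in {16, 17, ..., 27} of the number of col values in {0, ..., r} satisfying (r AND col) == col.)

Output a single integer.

Answer: 90

Derivation:
r16=10000 pc1: +2 =2
r17=10001 pc2: +4 =6
r18=10010 pc2: +4 =10
r19=10011 pc3: +8 =18
r20=10100 pc2: +4 =22
r21=10101 pc3: +8 =30
r22=10110 pc3: +8 =38
r23=10111 pc4: +16 =54
r24=11000 pc2: +4 =58
r25=11001 pc3: +8 =66
r26=11010 pc3: +8 =74
r27=11011 pc4: +16 =90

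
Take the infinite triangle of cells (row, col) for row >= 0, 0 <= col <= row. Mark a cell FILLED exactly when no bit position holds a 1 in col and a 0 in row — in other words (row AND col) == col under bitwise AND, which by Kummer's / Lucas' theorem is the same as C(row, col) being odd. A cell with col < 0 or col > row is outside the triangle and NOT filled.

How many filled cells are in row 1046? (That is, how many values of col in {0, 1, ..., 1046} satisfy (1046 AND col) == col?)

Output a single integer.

Answer: 16

Derivation:
1046 in binary = 10000010110
popcount(1046) = number of 1-bits in 10000010110 = 4
A col c satisfies (1046 AND c) == c iff every set bit of c is also set in 1046; each of the 4 set bits of 1046 can independently be on or off in c.
count = 2^4 = 16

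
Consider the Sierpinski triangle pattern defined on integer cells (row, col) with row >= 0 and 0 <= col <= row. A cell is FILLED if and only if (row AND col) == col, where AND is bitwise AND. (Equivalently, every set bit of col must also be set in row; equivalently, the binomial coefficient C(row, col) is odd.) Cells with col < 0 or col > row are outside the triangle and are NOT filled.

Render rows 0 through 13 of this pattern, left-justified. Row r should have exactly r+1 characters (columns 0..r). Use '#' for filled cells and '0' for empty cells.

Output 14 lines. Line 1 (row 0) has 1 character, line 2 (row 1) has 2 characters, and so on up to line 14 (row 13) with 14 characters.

Answer: #
##
#0#
####
#000#
##00##
#0#0#0#
########
#0000000#
##000000##
#0#00000#0#
####0000####
#000#000#000#
##00##00##00##

Derivation:
r0=0: #
r1=1: ##
r2=10: #0#
r3=11: ####
r4=100: #000#
r5=101: ##00##
r6=110: #0#0#0#
r7=111: ########
r8=1000: #0000000#
r9=1001: ##000000##
r10=1010: #0#00000#0#
r11=1011: ####0000####
r12=1100: #000#000#000#
r13=1101: ##00##00##00##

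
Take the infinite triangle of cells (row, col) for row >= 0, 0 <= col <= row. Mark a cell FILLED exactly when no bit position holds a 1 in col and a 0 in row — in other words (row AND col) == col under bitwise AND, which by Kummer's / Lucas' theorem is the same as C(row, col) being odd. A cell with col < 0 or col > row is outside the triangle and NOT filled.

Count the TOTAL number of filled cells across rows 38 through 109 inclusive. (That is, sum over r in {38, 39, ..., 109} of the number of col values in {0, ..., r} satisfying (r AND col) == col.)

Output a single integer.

Answer: 1170

Derivation:
r38=100110 pc3: +8 =8
r39=100111 pc4: +16 =24
r40=101000 pc2: +4 =28
r41=101001 pc3: +8 =36
r42=101010 pc3: +8 =44
r43=101011 pc4: +16 =60
r44=101100 pc3: +8 =68
r45=101101 pc4: +16 =84
r46=101110 pc4: +16 =100
r47=101111 pc5: +32 =132
r48=110000 pc2: +4 =136
r49=110001 pc3: +8 =144
r50=110010 pc3: +8 =152
r51=110011 pc4: +16 =168
r52=110100 pc3: +8 =176
r53=110101 pc4: +16 =192
r54=110110 pc4: +16 =208
r55=110111 pc5: +32 =240
r56=111000 pc3: +8 =248
r57=111001 pc4: +16 =264
r58=111010 pc4: +16 =280
r59=111011 pc5: +32 =312
r60=111100 pc4: +16 =328
r61=111101 pc5: +32 =360
r62=111110 pc5: +32 =392
r63=111111 pc6: +64 =456
r64=1000000 pc1: +2 =458
r65=1000001 pc2: +4 =462
r66=1000010 pc2: +4 =466
r67=1000011 pc3: +8 =474
r68=1000100 pc2: +4 =478
r69=1000101 pc3: +8 =486
r70=1000110 pc3: +8 =494
r71=1000111 pc4: +16 =510
r72=1001000 pc2: +4 =514
r73=1001001 pc3: +8 =522
r74=1001010 pc3: +8 =530
r75=1001011 pc4: +16 =546
r76=1001100 pc3: +8 =554
r77=1001101 pc4: +16 =570
r78=1001110 pc4: +16 =586
r79=1001111 pc5: +32 =618
r80=1010000 pc2: +4 =622
r81=1010001 pc3: +8 =630
r82=1010010 pc3: +8 =638
r83=1010011 pc4: +16 =654
r84=1010100 pc3: +8 =662
r85=1010101 pc4: +16 =678
r86=1010110 pc4: +16 =694
r87=1010111 pc5: +32 =726
r88=1011000 pc3: +8 =734
r89=1011001 pc4: +16 =750
r90=1011010 pc4: +16 =766
r91=1011011 pc5: +32 =798
r92=1011100 pc4: +16 =814
r93=1011101 pc5: +32 =846
r94=1011110 pc5: +32 =878
r95=1011111 pc6: +64 =942
r96=1100000 pc2: +4 =946
r97=1100001 pc3: +8 =954
r98=1100010 pc3: +8 =962
r99=1100011 pc4: +16 =978
r100=1100100 pc3: +8 =986
r101=1100101 pc4: +16 =1002
r102=1100110 pc4: +16 =1018
r103=1100111 pc5: +32 =1050
r104=1101000 pc3: +8 =1058
r105=1101001 pc4: +16 =1074
r106=1101010 pc4: +16 =1090
r107=1101011 pc5: +32 =1122
r108=1101100 pc4: +16 =1138
r109=1101101 pc5: +32 =1170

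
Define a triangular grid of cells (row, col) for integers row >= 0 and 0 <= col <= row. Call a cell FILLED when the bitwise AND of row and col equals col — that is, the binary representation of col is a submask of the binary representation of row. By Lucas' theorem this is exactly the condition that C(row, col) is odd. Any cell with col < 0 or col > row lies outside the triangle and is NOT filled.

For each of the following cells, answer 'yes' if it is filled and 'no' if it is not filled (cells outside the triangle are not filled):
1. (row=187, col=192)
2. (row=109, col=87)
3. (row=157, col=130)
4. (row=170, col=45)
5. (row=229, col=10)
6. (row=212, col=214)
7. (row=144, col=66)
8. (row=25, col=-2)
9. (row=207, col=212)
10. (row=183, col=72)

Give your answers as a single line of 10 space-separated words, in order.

(187,192): col outside [0, 187] -> not filled
(109,87): row=0b1101101, col=0b1010111, row AND col = 0b1000101 = 69; 69 != 87 -> empty
(157,130): row=0b10011101, col=0b10000010, row AND col = 0b10000000 = 128; 128 != 130 -> empty
(170,45): row=0b10101010, col=0b101101, row AND col = 0b101000 = 40; 40 != 45 -> empty
(229,10): row=0b11100101, col=0b1010, row AND col = 0b0 = 0; 0 != 10 -> empty
(212,214): col outside [0, 212] -> not filled
(144,66): row=0b10010000, col=0b1000010, row AND col = 0b0 = 0; 0 != 66 -> empty
(25,-2): col outside [0, 25] -> not filled
(207,212): col outside [0, 207] -> not filled
(183,72): row=0b10110111, col=0b1001000, row AND col = 0b0 = 0; 0 != 72 -> empty

Answer: no no no no no no no no no no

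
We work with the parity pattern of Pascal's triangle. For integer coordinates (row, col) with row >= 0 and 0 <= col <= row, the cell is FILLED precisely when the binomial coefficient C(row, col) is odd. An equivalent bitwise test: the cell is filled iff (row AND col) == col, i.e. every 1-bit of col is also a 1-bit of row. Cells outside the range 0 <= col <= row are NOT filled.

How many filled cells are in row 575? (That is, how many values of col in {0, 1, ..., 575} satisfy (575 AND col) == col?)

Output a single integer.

575 in binary = 1000111111
popcount(575) = number of 1-bits in 1000111111 = 7
A col c satisfies (575 AND c) == c iff every set bit of c is also set in 575; each of the 7 set bits of 575 can independently be on or off in c.
count = 2^7 = 128

Answer: 128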